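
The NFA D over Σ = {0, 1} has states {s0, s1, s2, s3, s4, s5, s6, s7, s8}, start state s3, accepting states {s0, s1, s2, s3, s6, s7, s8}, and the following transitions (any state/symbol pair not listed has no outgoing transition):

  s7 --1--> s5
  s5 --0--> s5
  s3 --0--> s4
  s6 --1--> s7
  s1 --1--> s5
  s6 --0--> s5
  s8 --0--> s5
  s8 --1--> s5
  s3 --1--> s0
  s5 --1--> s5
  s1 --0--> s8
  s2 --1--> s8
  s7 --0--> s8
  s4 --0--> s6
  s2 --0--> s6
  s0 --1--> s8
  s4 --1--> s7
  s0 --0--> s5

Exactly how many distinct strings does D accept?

The useful subgraph on states {s0, s3, s4, s6, s7, s8} is acyclic, so L(D) is finite; the longest accepting path visits 5 useful states, giving maximum string length 4.
Counting accepting paths from s3 by length: 1 of length 0, 1 of length 1, 3 of length 2, 2 of length 3, 1 of length 4. Total 8.

8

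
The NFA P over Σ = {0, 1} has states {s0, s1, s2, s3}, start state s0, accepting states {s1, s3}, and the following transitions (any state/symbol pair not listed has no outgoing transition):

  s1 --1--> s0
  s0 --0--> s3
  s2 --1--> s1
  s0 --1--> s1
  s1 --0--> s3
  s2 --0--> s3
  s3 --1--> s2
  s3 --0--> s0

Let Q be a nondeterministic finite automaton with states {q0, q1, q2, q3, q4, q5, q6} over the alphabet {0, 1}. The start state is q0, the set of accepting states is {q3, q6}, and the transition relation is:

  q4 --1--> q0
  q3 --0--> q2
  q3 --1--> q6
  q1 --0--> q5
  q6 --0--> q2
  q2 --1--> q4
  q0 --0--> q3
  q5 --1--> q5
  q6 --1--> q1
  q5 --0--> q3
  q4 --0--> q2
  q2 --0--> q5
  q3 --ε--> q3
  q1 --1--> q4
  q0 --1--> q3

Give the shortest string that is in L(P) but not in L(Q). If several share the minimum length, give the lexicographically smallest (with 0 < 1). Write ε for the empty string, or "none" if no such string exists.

The string 10 is accepted by P but not by Q.
No shorter string lies in the difference, and 10 is the lexicographically first length-2 string in L(P) \ L(Q).

10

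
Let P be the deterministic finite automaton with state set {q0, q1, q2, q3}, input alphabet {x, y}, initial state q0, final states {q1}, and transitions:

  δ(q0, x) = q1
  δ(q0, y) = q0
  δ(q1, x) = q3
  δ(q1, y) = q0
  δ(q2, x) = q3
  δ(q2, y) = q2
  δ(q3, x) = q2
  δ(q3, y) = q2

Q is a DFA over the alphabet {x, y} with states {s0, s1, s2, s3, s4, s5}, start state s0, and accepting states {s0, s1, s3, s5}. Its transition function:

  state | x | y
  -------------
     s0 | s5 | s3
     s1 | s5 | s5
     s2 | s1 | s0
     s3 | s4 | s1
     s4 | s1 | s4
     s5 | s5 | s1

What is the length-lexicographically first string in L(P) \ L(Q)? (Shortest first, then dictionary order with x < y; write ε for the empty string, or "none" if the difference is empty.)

yx

The string yx is accepted by P but not by Q.
No shorter string lies in the difference, and yx is the lexicographically first length-2 string in L(P) \ L(Q).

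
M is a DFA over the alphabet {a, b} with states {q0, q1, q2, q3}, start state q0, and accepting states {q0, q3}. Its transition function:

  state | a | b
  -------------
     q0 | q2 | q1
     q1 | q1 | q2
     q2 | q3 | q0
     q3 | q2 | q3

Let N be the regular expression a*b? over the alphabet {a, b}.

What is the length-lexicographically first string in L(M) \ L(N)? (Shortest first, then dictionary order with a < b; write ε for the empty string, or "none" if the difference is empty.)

The string bba is accepted by M but not by N.
No shorter string lies in the difference, and bba is the lexicographically first length-3 string in L(M) \ L(N).

bba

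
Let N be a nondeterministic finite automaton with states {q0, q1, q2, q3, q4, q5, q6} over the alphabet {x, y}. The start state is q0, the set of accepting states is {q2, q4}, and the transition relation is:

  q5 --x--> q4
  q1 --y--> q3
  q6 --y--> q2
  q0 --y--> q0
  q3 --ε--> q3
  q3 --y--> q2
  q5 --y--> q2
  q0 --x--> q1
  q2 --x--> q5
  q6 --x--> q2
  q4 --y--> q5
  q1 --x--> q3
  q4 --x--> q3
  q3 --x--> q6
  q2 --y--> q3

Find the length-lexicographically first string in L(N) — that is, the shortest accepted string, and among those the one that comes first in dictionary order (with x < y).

A breadth-first search from q0 reaches an accepting state first via the path q0 → q1 → q3 → q2 on input xxy.
No string of length < 3 is accepted (BFS exhausts all shorter strings without reaching an accepting state), and xxy is the lexicographically least accepting string of length 3.

xxy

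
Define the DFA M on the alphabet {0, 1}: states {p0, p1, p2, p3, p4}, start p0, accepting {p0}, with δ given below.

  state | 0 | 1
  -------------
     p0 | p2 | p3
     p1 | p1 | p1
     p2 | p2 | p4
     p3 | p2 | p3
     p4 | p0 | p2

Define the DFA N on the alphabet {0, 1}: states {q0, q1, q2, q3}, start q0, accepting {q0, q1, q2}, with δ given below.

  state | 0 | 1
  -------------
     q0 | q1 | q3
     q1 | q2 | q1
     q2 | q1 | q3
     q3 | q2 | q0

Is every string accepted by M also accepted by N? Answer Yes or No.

Exploring the product automaton M × N from the start pair (p0, q0), following both machines on each input symbol, reaches 9 state pairs: (p0, q0), (p2, q1), (p3, q3), (p2, q2), (p4, q1), (p3, q0), (p4, q3), (p0, q2), (p2, q0).
M accepts in {p0} and N accepts in {q0, q1, q2}. The reachable pairs whose M-component is accepting are (p0, q0), (p0, q2); in each of them the N-component is accepting too, so the product for L(M) \ L(N) (M-component accepting, N-component rejecting) has no reachable accepting pair and the difference is empty.
Hence every string in L(M) is also in L(N).

Yes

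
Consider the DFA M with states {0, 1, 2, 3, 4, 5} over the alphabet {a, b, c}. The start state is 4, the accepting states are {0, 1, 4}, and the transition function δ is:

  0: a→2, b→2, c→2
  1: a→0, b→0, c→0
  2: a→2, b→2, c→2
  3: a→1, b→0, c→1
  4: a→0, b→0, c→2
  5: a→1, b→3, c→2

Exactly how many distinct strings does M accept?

The useful subgraph on states {0, 4} is acyclic, so L(M) is finite; the longest accepting path visits 2 useful states, giving maximum string length 1.
Counting accepting paths from 4 by length: 1 of length 0, 2 of length 1. Total 3.

3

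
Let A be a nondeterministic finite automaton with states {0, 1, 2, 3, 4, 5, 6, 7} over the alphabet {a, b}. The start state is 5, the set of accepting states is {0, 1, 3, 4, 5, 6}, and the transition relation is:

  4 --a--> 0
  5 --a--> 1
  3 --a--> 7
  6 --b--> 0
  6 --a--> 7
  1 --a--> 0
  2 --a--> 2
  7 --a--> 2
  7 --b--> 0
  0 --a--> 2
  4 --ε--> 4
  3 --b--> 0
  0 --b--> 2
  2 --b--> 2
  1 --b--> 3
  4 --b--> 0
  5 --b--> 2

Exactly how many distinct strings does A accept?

The useful subgraph on states {0, 1, 3, 5, 7} is acyclic, so L(A) is finite; the longest accepting path visits 5 useful states, giving maximum string length 4.
Counting accepting paths from 5 by length: 1 of length 0, 1 of length 1, 2 of length 2, 1 of length 3, 1 of length 4. Total 6.

6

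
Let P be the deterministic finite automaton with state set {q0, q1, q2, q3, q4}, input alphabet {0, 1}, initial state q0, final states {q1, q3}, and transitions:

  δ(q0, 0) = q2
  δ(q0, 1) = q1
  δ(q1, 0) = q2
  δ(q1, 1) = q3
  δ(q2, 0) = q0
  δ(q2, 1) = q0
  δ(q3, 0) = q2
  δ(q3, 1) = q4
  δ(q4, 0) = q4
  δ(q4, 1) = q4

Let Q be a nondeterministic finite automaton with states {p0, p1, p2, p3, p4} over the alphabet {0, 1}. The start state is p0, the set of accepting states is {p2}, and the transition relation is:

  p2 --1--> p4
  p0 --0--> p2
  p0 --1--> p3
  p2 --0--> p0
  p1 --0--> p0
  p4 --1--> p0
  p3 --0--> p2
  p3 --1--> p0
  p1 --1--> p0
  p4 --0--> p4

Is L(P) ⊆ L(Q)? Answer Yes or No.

The string 1 is in L(P) but not in L(Q).
So L(P) ⊄ L(Q).

No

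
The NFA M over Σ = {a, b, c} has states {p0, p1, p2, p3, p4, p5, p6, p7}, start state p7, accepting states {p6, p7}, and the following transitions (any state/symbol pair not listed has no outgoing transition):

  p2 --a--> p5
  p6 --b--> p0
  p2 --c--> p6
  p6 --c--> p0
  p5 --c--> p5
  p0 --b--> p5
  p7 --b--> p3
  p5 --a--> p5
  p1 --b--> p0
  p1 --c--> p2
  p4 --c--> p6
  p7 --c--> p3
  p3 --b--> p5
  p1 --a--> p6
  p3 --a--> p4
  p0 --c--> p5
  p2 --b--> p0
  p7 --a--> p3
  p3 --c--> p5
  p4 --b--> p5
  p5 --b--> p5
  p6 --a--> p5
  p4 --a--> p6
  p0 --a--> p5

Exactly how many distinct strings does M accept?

7

The useful subgraph on states {p3, p4, p6, p7} is acyclic, so L(M) is finite; the longest accepting path visits 4 useful states, giving maximum string length 3.
Counting accepting paths from p7 by length: 1 of length 0, 6 of length 3. Total 7.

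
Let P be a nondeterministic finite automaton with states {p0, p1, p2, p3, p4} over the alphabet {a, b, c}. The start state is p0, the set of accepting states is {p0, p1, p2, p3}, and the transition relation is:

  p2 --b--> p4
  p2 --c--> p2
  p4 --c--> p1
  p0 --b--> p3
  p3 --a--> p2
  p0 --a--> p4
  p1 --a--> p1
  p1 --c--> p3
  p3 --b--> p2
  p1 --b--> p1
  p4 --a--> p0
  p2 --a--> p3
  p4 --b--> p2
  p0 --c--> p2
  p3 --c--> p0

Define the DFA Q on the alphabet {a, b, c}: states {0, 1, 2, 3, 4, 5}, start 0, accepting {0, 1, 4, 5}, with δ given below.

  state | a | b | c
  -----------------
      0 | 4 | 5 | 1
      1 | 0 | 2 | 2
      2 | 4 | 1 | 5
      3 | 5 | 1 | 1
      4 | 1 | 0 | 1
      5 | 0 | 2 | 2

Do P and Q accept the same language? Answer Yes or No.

The string bb is accepted by P but rejected by Q.
So L(P) ≠ L(Q).

No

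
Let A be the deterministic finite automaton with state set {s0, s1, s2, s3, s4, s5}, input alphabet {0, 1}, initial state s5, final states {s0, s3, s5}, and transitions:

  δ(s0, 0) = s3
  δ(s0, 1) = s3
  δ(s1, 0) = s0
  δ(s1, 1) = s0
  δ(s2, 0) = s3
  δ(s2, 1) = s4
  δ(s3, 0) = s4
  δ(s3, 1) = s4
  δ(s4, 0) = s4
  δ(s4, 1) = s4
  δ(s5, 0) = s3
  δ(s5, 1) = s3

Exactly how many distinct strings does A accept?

The useful subgraph on states {s3, s5} is acyclic, so L(A) is finite; the longest accepting path visits 2 useful states, giving maximum string length 1.
Counting accepting paths from s5 by length: 1 of length 0, 2 of length 1. Total 3.

3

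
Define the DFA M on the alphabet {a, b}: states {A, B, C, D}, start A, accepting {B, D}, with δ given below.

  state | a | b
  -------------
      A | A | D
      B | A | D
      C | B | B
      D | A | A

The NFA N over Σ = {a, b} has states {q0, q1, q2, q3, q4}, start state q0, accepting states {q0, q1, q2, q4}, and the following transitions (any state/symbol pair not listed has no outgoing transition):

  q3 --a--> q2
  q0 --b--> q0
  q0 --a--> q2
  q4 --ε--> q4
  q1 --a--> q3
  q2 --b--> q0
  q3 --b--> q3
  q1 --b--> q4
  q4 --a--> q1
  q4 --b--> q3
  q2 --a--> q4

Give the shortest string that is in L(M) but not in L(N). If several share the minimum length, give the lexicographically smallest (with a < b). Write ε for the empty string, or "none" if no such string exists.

aab

The string aab is accepted by M but not by N.
No shorter string lies in the difference, and aab is the lexicographically first length-3 string in L(M) \ L(N).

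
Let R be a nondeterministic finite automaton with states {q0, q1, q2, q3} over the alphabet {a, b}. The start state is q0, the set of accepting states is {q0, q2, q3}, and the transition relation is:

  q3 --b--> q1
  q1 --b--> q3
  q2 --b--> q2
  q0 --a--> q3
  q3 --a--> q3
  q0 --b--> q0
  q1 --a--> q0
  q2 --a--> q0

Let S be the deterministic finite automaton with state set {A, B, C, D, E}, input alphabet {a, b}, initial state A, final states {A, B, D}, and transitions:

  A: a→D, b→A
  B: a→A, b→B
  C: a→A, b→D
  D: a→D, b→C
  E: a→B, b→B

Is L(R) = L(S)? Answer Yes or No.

Yes

Exploring the product automaton R × S from the start pair (q0, A), following both machines on each input symbol, reaches 3 state pairs: (q0, A), (q3, D), (q1, C).
R accepts in {q0, q2, q3} and S accepts in {A, B, D}. In every reachable pair the two components are either both accepting — (q0, A), (q3, D) — or both non-accepting, so no string is accepted by exactly one of the machines: L(R) \ L(S) and L(S) \ L(R) are both empty.
Hence every string is accepted by R iff it is accepted by S, and the two languages coincide.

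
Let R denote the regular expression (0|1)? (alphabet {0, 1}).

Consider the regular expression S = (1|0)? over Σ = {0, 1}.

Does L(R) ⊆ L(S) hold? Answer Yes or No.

Yes

Converting the expression R to a DFA (subset construction, then merging equivalent states) gives the minimal DFA with states {r0, r1, r2}, start state r0, accepting states {r0, r1} and transitions r0: 0→r1, 1→r1; r1: 0→r2, 1→r2; r2: 0→r2, 1→r2.
Converting the expression S to a DFA (subset construction, then merging equivalent states) gives the minimal DFA with states {s0, s1, s2}, start state s0, accepting states {s0, s1} and transitions s0: 0→s1, 1→s1; s1: 0→s2, 1→s2; s2: 0→s2, 1→s2.
Exploring the product automaton R × S from the start pair (r0, s0), following both machines on each input symbol, reaches 3 state pairs: (r0, s0), (r1, s1), (r2, s2).
R accepts in {r0, r1} and S accepts in {s0, s1}. The reachable pairs whose R-component is accepting are (r0, s0), (r1, s1); in each of them the S-component is accepting too, so the product for L(R) \ L(S) (R-component accepting, S-component rejecting) has no reachable accepting pair and the difference is empty.
Hence every string in L(R) is also in L(S).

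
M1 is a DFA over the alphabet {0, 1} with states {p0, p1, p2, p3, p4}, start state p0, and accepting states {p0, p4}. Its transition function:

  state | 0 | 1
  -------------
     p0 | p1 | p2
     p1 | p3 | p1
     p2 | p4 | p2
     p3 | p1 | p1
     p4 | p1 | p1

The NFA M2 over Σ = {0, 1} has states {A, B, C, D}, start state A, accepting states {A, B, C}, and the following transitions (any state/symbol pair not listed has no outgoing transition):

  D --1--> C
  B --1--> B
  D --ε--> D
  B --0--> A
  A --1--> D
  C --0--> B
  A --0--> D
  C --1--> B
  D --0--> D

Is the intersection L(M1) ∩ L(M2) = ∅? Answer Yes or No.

No

The empty string ε is accepted by both M1 and M2.
Hence L(M1) ∩ L(M2) ≠ ∅.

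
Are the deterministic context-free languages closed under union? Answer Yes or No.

No

{aⁿbⁿ : n≥0} and {aⁿb²ⁿ : n≥0} are each accepted by a deterministic PDA (push the a's; pop one per b, respectively one per two b's), but their union U is not. Suppose a DPDA M accepted U. Being deterministic, M has a single run on aⁿb²ⁿ, and since aⁿbⁿ ∈ U that run passes through an accepting configuration right after consuming the prefix aⁿbⁿ and then goes on to accept again after n more b's. Build an ordinary (nondeterministic) PDA M′ that simulates M on a's and b's and, at any moment when M is in an accepting state, may switch to a second mode in which it reads only c's, feeding each c to M as a b; M′ accepts when M does. Then M′ accepts aⁱbʲcᵏ (k≥1) exactly when both aⁱbʲ ∈ U and aⁱbʲ⁺ᵏ ∈ U, and checking the four cases (i=j or j=2i, combined with j+k=i or j+k=2i) leaves only i=j=k: so L(M′) ∩ a*b*c⁺ = {aⁿbⁿcⁿ : n≥1} would be context-free, which it is not (pumping lemma) — contradiction. (The union is an unambiguous CFL; it is determinism, not unambiguity, that fails.)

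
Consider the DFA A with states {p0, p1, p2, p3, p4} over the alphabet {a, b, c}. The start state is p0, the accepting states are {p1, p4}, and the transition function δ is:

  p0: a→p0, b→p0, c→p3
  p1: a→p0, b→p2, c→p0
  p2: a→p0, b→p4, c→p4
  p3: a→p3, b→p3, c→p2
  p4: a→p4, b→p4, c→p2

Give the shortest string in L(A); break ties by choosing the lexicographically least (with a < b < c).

ccb

A breadth-first search from p0 reaches an accepting state first via the path p0 → p3 → p2 → p4 on input ccb.
No string of length < 3 is accepted (BFS exhausts all shorter strings without reaching an accepting state), and ccb is the lexicographically least accepting string of length 3.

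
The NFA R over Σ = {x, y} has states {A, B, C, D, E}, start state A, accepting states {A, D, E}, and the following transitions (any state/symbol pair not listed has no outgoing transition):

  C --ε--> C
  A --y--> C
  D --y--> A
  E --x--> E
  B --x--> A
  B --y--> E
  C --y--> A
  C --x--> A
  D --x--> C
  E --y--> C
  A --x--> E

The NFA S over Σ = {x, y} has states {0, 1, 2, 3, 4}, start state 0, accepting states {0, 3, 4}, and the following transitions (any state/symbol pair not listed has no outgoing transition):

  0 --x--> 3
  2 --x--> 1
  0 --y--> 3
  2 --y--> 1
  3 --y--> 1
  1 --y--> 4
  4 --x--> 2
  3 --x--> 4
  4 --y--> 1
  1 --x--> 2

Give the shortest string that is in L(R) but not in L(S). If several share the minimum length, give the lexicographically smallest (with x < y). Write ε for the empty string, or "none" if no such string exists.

The string yy is accepted by R but not by S.
No shorter string lies in the difference, and yy is the lexicographically first length-2 string in L(R) \ L(S).

yy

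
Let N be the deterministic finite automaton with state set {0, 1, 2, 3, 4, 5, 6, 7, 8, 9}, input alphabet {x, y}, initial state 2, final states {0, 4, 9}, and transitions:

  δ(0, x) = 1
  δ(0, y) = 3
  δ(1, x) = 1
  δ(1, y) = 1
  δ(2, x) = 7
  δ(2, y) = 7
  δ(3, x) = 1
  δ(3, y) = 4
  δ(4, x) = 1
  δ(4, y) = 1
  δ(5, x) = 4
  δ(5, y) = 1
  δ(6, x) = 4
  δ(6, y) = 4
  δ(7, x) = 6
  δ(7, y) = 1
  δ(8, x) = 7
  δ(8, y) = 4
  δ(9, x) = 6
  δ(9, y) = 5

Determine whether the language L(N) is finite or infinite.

The useful states (reachable from 2 and able to reach an accepting state) are {2, 4, 6, 7}.
Restricted to these states the transition graph has no cycle, so every accepting path has bounded length and L is finite.

finite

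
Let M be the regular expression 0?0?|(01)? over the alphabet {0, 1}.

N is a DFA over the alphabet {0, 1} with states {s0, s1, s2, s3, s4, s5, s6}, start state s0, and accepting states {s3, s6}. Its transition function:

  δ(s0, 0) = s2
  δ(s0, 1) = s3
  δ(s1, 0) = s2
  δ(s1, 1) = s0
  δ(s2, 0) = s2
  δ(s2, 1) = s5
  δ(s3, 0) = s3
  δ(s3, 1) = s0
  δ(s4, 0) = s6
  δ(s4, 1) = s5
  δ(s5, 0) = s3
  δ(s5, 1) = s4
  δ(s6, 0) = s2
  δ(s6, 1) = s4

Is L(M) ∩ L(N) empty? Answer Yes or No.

Yes

Converting the expression M to a DFA (subset construction, then merging equivalent states) gives the minimal DFA with states {m0, m1, m2, m3}, start state m0, accepting states {m0, m1, m3} and transitions m0: 0→m1, 1→m2; m1: 0→m3, 1→m3; m2: 0→m2, 1→m2; m3: 0→m2, 1→m2.
Exploring the product automaton M × N from the start pair (m0, s0), following both machines on each input symbol, reaches 10 state pairs: (m0, s0), (m1, s2), (m2, s3), (m3, s2), (m3, s5), (m2, s0), (m2, s2), (m2, s5), (m2, s4), (m2, s6).
M accepts in {m0, m1, m3} and N accepts in {s3, s6}; no reachable pair has both components accepting, so no string drives both machines to acceptance simultaneously and L(M) ∩ L(N) = ∅.
So no string is accepted by both, and the intersection is empty.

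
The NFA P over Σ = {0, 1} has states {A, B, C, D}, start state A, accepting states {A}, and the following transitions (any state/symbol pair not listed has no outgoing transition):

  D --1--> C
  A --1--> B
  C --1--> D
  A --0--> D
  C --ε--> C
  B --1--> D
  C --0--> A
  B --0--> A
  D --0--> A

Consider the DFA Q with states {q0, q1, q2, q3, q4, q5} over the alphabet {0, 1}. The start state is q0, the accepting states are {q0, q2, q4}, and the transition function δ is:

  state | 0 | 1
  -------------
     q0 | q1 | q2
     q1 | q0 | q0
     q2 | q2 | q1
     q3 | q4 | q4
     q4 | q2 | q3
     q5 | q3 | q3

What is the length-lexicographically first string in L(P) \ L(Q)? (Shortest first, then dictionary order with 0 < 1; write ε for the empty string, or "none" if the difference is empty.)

The string 010 is accepted by P but not by Q.
No shorter string lies in the difference, and 010 is the lexicographically first length-3 string in L(P) \ L(Q).

010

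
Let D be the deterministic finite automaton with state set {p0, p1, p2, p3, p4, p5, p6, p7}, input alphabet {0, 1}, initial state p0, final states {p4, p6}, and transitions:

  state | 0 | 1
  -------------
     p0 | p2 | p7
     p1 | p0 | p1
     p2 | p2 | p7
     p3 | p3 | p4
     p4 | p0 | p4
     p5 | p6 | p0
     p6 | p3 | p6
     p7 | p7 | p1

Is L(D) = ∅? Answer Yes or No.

The states reachable from the start state are {p0, p1, p2, p7}.
None of the accepting states {p4, p6} is reachable, so no string is accepted and L(D) = ∅.

Yes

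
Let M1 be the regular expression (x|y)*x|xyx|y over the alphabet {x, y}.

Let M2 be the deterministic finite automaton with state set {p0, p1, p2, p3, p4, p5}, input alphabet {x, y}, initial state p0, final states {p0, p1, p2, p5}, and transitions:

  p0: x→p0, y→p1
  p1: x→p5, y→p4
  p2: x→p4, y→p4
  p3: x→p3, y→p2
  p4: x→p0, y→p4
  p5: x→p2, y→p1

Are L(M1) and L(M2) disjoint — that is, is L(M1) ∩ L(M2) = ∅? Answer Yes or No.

No

The string x is accepted by both M1 and M2.
Hence L(M1) ∩ L(M2) ≠ ∅.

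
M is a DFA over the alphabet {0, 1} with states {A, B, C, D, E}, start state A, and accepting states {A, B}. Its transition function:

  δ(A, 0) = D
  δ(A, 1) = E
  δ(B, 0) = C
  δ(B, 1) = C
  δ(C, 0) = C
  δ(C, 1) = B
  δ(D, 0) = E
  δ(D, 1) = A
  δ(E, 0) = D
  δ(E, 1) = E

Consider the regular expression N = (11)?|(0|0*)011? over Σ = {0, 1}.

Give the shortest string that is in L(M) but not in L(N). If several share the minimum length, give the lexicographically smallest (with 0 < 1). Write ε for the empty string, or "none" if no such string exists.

The string 101 is accepted by M but not by N.
No shorter string lies in the difference, and 101 is the lexicographically first length-3 string in L(M) \ L(N).

101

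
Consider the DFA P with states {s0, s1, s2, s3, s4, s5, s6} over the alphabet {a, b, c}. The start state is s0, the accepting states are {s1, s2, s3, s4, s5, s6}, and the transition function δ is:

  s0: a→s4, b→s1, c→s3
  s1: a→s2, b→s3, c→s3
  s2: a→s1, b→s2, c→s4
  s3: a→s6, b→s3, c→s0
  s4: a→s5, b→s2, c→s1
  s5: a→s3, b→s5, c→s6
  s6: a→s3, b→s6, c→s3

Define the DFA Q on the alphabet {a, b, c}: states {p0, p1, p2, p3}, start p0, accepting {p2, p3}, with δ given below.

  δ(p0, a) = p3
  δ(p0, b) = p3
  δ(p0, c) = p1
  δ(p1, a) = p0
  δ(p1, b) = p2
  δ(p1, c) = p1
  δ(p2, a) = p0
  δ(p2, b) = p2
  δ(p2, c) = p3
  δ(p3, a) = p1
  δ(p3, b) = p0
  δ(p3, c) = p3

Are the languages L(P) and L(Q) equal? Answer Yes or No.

The string c is accepted by P but rejected by Q.
So L(P) ≠ L(Q).

No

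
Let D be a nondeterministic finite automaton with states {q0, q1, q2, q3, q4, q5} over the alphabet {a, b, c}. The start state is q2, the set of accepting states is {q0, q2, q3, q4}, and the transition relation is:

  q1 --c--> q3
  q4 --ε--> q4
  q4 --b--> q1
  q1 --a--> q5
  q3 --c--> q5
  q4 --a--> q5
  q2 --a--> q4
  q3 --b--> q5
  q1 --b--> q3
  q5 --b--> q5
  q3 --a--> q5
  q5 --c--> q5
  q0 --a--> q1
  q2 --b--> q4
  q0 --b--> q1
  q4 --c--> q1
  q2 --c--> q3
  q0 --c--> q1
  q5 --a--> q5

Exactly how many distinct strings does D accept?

12

The useful subgraph on states {q1, q2, q3, q4} is acyclic, so L(D) is finite; the longest accepting path visits 4 useful states, giving maximum string length 3.
Counting accepting paths from q2 by length: 1 of length 0, 3 of length 1, 8 of length 3. Total 12.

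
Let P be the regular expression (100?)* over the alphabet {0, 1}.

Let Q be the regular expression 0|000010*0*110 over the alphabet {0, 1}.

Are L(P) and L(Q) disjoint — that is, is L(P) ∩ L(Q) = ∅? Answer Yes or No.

Converting the expression P to a DFA (subset construction, then merging equivalent states) gives the minimal DFA with states {p0, p1, p2, p3}, start state p0, accepting states {p0, p3} and transitions p0: 0→p1, 1→p2; p1: 0→p1, 1→p1; p2: 0→p3, 1→p1; p3: 0→p0, 1→p2.
Converting the expression Q to a DFA (subset construction, then merging equivalent states) gives the minimal DFA with states {q0, q1, q2, q3, q4, q5, q6, q7, q8, q9}, start state q0, accepting states {q1, q9} and transitions q0: 0→q1, 1→q2; q1: 0→q3, 1→q2; q2: 0→q2, 1→q2; q3: 0→q4, 1→q2; q4: 0→q5, 1→q2; q5: 0→q2, 1→q6; q6: 0→q6, 1→q7; q7: 0→q2, 1→q8; q8: 0→q9, 1→q2; q9: 0→q2, 1→q2.
Exploring the product automaton P × Q from the start pair (p0, q0), following both machines on each input symbol, reaches 13 state pairs: (p0, q0), (p1, q1), (p2, q2), (p1, q3), (p1, q2), (p3, q2), (p1, q4), (p0, q2), (p1, q5), (p1, q6), (p1, q7), (p1, q8), (p1, q9).
P accepts in {p0, p3} and Q accepts in {q1, q9}; no reachable pair has both components accepting, so no string drives both machines to acceptance simultaneously and L(P) ∩ L(Q) = ∅.
So no string is accepted by both, and the intersection is empty.

Yes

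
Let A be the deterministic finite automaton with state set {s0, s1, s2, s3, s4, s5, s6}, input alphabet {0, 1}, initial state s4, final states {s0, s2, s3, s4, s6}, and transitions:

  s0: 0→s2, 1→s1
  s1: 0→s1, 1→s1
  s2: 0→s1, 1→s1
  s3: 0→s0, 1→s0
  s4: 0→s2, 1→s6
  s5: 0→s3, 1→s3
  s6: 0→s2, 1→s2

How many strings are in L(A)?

The useful subgraph on states {s2, s4, s6} is acyclic, so L(A) is finite; the longest accepting path visits 3 useful states, giving maximum string length 2.
Counting accepting paths from s4 by length: 1 of length 0, 2 of length 1, 2 of length 2. Total 5.

5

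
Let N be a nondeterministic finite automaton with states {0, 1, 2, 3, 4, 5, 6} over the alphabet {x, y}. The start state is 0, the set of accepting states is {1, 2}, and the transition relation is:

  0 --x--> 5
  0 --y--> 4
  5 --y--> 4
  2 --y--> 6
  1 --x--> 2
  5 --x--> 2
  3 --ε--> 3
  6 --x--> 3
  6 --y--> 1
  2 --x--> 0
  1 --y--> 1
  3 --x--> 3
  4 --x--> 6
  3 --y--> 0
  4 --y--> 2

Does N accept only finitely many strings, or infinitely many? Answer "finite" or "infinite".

State 0 is reachable from the start and can reach an accepting state, and it lies on the cycle 0 → 4 → 2 → 0.
Traversing that cycle any number of times yields accepted strings of unbounded length, so the language is infinite.

infinite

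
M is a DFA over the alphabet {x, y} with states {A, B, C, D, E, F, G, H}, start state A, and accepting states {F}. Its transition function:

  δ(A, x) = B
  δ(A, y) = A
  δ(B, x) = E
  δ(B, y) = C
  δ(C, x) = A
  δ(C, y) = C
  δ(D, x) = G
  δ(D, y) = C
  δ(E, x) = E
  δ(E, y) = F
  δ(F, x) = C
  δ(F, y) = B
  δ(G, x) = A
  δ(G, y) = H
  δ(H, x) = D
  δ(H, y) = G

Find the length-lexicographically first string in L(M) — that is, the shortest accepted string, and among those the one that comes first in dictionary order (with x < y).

A breadth-first search from A reaches an accepting state first via the path A → B → E → F on input xxy.
No string of length < 3 is accepted (BFS exhausts all shorter strings without reaching an accepting state), and xxy is the lexicographically least accepting string of length 3.

xxy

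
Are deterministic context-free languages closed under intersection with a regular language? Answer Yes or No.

Run the DPDA and a DFA for the regular language in lock-step (product of the two finite controls, one shared stack, the DFA component advancing only on genuine input moves); the result is still deterministic and accepts when both components accept.
So the deterministic context-free languages are closed under intersection with a regular language.

Yes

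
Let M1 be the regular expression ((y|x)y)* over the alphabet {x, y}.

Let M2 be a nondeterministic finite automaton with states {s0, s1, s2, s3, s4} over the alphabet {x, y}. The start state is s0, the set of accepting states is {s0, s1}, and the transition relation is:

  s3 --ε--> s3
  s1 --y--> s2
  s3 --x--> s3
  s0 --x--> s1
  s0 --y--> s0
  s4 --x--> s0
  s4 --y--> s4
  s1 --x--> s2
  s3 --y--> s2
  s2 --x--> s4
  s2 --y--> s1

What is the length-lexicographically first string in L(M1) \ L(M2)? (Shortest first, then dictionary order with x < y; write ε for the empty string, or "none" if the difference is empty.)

xy

The string xy is accepted by M1 but not by M2.
No shorter string lies in the difference, and xy is the lexicographically first length-2 string in L(M1) \ L(M2).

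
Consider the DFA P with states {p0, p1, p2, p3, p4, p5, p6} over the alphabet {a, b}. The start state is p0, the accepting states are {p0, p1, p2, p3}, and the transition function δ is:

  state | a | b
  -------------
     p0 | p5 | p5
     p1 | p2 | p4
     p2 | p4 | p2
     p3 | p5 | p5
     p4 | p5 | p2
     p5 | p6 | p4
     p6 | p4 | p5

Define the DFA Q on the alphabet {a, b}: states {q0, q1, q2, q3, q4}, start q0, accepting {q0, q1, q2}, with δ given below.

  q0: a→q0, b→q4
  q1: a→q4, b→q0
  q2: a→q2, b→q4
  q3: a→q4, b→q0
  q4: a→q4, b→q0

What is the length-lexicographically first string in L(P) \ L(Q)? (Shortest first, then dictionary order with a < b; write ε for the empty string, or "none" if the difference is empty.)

bbb

The string bbb is accepted by P but not by Q.
No shorter string lies in the difference, and bbb is the lexicographically first length-3 string in L(P) \ L(Q).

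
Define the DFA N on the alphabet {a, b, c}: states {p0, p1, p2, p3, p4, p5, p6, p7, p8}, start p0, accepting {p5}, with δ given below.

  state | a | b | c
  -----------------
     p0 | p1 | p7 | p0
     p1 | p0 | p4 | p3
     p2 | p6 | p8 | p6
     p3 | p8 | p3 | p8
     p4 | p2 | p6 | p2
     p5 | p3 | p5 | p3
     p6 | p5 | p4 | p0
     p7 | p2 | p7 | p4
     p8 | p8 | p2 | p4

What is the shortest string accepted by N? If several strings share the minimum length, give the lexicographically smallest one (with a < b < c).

abba

A breadth-first search from p0 reaches an accepting state first via the path p0 → p1 → p4 → p6 → p5 on input abba.
No string of length < 4 is accepted (BFS exhausts all shorter strings without reaching an accepting state), and abba is the lexicographically least accepting string of length 4.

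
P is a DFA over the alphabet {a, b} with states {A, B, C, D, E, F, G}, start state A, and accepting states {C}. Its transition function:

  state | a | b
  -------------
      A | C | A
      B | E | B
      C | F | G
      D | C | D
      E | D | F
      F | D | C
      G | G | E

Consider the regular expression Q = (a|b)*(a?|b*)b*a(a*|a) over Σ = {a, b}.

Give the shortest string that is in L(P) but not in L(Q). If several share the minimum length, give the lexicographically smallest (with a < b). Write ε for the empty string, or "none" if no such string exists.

aab

The string aab is accepted by P but not by Q.
No shorter string lies in the difference, and aab is the lexicographically first length-3 string in L(P) \ L(Q).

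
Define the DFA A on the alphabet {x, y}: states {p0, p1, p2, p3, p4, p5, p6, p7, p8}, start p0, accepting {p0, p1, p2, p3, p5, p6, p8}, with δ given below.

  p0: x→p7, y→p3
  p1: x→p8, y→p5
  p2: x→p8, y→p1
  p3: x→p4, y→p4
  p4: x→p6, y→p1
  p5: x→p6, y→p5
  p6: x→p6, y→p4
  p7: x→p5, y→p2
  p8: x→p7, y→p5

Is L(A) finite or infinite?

State p5 is reachable from the start and can reach an accepting state, and it lies on the cycle p5 → p5.
Traversing that cycle any number of times yields accepted strings of unbounded length, so the language is infinite.

infinite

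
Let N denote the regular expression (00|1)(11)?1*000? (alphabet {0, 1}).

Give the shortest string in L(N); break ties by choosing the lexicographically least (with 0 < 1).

100

By inspection of the expression, no string of length less than 3 matches, and 100 is the lexicographically first match of length 3.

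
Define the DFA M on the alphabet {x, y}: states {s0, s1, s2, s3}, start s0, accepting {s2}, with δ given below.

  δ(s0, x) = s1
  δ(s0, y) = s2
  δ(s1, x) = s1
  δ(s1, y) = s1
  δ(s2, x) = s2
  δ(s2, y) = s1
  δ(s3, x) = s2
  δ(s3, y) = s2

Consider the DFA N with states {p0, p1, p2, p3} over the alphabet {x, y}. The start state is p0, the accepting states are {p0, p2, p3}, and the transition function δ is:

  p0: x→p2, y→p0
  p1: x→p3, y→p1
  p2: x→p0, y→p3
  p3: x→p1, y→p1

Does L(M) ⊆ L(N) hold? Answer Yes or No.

Exploring the product automaton M × N from the start pair (s0, p0), following both machines on each input symbol, reaches 7 state pairs: (s0, p0), (s1, p2), (s2, p0), (s1, p0), (s1, p3), (s2, p2), (s1, p1).
M accepts in {s2} and N accepts in {p0, p2, p3}. The reachable pairs whose M-component is accepting are (s2, p0), (s2, p2); in each of them the N-component is accepting too, so the product for L(M) \ L(N) (M-component accepting, N-component rejecting) has no reachable accepting pair and the difference is empty.
Hence every string in L(M) is also in L(N).

Yes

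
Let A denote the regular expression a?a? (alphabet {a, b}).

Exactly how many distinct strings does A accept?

The expression has no Kleene star, so L(A) is finite. Expanding the alternatives gives {ε, a, aa}.
That is 1 of length 0, 1 of length 1, 1 of length 2: 3 strings in all.

3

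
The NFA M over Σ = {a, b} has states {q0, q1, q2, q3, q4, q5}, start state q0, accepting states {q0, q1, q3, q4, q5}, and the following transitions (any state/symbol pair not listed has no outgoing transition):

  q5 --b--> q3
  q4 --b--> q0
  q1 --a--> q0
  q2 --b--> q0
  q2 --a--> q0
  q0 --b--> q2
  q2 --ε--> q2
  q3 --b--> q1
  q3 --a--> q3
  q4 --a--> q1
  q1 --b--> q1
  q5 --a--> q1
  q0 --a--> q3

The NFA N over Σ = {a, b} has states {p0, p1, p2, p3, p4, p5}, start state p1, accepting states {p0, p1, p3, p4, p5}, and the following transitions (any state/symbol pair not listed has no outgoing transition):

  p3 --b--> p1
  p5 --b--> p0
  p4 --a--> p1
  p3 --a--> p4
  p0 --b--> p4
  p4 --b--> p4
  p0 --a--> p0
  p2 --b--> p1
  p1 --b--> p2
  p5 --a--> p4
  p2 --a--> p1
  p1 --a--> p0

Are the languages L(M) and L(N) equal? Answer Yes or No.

Yes

Exploring the product automaton M × N from the start pair (q0, p1), following both machines on each input symbol, reaches 4 state pairs: (q0, p1), (q3, p0), (q2, p2), (q1, p4).
M accepts in {q0, q1, q3, q4, q5} and N accepts in {p0, p1, p3, p4, p5}. In every reachable pair the two components are either both accepting — (q0, p1), (q3, p0), (q1, p4) — or both non-accepting, so no string is accepted by exactly one of the machines: L(M) \ L(N) and L(N) \ L(M) are both empty.
Hence every string is accepted by M iff it is accepted by N, and the two languages coincide.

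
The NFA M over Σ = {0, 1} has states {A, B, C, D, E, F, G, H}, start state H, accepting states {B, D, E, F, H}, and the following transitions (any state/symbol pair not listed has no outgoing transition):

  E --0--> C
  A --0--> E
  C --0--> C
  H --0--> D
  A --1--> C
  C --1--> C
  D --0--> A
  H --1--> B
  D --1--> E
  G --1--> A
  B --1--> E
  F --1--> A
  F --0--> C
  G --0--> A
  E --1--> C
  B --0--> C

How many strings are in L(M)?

The useful subgraph on states {A, B, D, E, H} is acyclic, so L(M) is finite; the longest accepting path visits 4 useful states, giving maximum string length 3.
Counting accepting paths from H by length: 1 of length 0, 2 of length 1, 2 of length 2, 1 of length 3. Total 6.

6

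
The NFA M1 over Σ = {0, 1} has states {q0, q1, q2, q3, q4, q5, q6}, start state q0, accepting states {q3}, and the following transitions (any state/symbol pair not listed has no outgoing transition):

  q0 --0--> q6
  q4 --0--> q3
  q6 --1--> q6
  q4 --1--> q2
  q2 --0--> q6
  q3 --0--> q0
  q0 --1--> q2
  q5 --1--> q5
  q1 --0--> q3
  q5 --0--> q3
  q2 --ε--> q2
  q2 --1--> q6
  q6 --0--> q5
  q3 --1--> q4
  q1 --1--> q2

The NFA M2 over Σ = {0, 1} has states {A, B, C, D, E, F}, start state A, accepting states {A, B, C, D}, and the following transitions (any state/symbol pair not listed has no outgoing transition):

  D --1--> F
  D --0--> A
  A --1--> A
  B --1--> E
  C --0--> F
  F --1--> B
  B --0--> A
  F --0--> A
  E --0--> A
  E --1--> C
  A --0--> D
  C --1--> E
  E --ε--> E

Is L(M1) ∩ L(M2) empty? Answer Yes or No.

No

The string 000 is accepted by both M1 and M2.
Hence L(M1) ∩ L(M2) ≠ ∅.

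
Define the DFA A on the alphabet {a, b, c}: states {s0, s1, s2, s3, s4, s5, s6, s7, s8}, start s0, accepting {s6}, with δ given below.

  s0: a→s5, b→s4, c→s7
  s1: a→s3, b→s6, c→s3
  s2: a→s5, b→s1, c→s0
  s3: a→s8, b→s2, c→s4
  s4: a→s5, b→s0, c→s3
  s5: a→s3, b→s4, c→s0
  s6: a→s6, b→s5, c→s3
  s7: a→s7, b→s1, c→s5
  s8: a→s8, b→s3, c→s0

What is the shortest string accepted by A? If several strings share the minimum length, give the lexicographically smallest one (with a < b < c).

cbb

A breadth-first search from s0 reaches an accepting state first via the path s0 → s7 → s1 → s6 on input cbb.
No string of length < 3 is accepted (BFS exhausts all shorter strings without reaching an accepting state), and cbb is the lexicographically least accepting string of length 3.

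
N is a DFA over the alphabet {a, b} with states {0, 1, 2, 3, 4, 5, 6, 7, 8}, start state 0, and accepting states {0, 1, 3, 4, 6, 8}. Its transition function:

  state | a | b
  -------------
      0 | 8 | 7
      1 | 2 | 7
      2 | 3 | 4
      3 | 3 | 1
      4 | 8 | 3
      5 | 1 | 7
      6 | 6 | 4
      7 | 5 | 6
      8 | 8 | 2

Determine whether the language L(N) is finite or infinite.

State 8 is reachable from the start and can reach an accepting state, and it lies on the cycle 8 → 8.
Traversing that cycle any number of times yields accepted strings of unbounded length, so the language is infinite.

infinite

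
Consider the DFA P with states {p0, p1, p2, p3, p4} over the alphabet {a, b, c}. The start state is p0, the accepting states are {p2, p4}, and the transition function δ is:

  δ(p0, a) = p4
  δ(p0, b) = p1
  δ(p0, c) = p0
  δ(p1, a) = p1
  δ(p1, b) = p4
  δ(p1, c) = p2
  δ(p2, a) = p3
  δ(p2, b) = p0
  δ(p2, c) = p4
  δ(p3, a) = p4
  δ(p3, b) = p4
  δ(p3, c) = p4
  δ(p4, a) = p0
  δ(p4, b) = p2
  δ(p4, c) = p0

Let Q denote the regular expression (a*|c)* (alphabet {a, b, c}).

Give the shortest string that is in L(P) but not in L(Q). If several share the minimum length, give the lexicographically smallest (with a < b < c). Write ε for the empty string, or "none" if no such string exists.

ab

The string ab is accepted by P but not by Q.
No shorter string lies in the difference, and ab is the lexicographically first length-2 string in L(P) \ L(Q).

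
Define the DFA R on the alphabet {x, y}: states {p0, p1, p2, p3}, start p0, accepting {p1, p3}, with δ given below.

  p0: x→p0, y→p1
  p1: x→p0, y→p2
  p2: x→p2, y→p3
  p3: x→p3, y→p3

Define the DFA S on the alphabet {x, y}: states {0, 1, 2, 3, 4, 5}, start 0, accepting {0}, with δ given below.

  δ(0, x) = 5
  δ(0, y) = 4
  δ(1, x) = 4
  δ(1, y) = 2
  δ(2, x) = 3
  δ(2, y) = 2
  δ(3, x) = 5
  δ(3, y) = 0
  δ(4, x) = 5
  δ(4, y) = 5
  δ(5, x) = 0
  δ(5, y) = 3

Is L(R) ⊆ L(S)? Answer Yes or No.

The string y is in L(R) but not in L(S).
So L(R) ⊄ L(S).

No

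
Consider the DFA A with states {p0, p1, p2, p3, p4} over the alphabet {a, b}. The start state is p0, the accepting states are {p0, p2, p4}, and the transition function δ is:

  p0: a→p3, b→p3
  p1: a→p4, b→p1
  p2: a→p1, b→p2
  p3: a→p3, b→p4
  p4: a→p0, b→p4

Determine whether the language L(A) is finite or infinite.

infinite

State p3 is reachable from the start and can reach an accepting state, and it lies on the cycle p3 → p3.
Traversing that cycle any number of times yields accepted strings of unbounded length, so the language is infinite.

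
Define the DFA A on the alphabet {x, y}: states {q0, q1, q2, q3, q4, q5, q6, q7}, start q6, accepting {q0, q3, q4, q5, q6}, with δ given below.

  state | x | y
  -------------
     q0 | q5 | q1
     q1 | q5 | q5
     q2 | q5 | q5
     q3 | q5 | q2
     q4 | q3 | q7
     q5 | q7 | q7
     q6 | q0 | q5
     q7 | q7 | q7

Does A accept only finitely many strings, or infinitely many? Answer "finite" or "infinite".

The useful states (reachable from q6 and able to reach an accepting state) are {q0, q1, q5, q6}.
Restricted to these states the transition graph has no cycle, so every accepting path has bounded length and L is finite.

finite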